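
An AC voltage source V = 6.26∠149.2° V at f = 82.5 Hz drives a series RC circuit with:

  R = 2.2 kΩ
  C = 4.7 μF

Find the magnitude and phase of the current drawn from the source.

Step 1 — Angular frequency: ω = 2π·f = 2π·82.5 = 518.4 rad/s.
Step 2 — Component impedances:
  R: Z = R = 2200 Ω
  C: Z = 1/(jωC) = -j/(ω·C) = 0 - j410.5 Ω
Step 3 — Series combination: Z_total = R + C = 2200 - j410.5 Ω = 2238∠-10.6° Ω.
Step 4 — Source phasor: V = 6.26∠149.2° V = -5.377 + j3.205 V.
Step 5 — Ohm's law: I = V / Z_total = (-5.377 + j3.205) / (2200 - j410.5) = -0.002625 + j0.0009673 A.
Step 6 — Convert to polar: |I| = 0.002797 A, ∠I = 159.8°.

I = 0.002797∠159.8° A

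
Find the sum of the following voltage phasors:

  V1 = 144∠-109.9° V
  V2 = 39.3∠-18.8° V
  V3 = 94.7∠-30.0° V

Step 1 — Convert each phasor to rectangular form:
  V1 = 144·(cos(-109.9°) + j·sin(-109.9°)) = -49.01 - j135.4 V
  V2 = 39.3·(cos(-18.8°) + j·sin(-18.8°)) = 37.2 - j12.67 V
  V3 = 94.7·(cos(-30.0°) + j·sin(-30.0°)) = 82.01 - j47.35 V
Step 2 — Sum components: V_total = 70.2 - j195.4 V.
Step 3 — Convert to polar: |V_total| = 207.6 V, ∠V_total = -70.2°.

V_total = 207.6∠-70.2° V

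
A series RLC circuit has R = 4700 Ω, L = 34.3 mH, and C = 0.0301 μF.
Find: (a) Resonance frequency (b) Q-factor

Step 1 — Resonance condition Im(Z)=0 gives ω₀ = 1/√(LC).
Step 2 — ω₀ = 1/√(0.0343·3.01e-08) = 3.112e+04 rad/s.
Step 3 — f₀ = ω₀/(2π) = 4953 Hz.
Step 4 — Series Q: Q = ω₀L/R = 3.112e+04·0.0343/4700 = 0.2271.

(a) f₀ = 4953 Hz  (b) Q = 0.2271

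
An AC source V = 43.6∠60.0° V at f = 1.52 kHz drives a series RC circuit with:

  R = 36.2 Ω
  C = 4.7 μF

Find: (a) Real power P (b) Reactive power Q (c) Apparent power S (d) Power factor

Step 1 — Angular frequency: ω = 2π·f = 2π·1520 = 9550 rad/s.
Step 2 — Component impedances:
  R: Z = R = 36.2 Ω
  C: Z = 1/(jωC) = -j/(ω·C) = 0 - j22.28 Ω
Step 3 — Series combination: Z_total = R + C = 36.2 - j22.28 Ω = 42.51∠-31.6° Ω.
Step 4 — Source phasor: V = 43.6∠60.0° V = 21.8 + j37.76 V.
Step 5 — Current: I = V / Z = -0.0288 + j1.025 A = 1.026∠91.6° A.
Step 6 — Complex power: S = V·I* = 38.09 - j23.44 VA.
Step 7 — Real power: P = Re(S) = 38.09 W.
Step 8 — Reactive power: Q = Im(S) = -23.44 VAR.
Step 9 — Apparent power: |S| = 44.72 VA.
Step 10 — Power factor: PF = P/|S| = 0.8516 (leading).

(a) P = 38.09 W  (b) Q = -23.44 VAR  (c) S = 44.72 VA  (d) PF = 0.8516 (leading)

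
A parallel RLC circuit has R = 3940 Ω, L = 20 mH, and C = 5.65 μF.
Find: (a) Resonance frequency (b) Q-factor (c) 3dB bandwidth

Step 1 — Resonance: ω₀ = 1/√(LC) = 1/√(0.02·5.65e-06) = 2975 rad/s.
Step 2 — f₀ = ω₀/(2π) = 473.5 Hz.
Step 3 — Parallel Q: Q = R/(ω₀L) = 3940/(2975·0.02) = 66.22.
Step 4 — Bandwidth: Δω = ω₀/Q = 44.92 rad/s; BW = Δω/(2π) = 7.149 Hz.

(a) f₀ = 473.5 Hz  (b) Q = 66.22  (c) BW = 7.149 Hz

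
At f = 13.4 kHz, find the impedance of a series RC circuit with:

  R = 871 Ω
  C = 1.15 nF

Step 1 — Angular frequency: ω = 2π·f = 2π·1.34e+04 = 8.419e+04 rad/s.
Step 2 — Component impedances:
  R: Z = R = 871 Ω
  C: Z = 1/(jωC) = -j/(ω·C) = 0 - j1.033e+04 Ω
Step 3 — Series combination: Z_total = R + C = 871 - j1.033e+04 Ω = 1.036e+04∠-85.2° Ω.

Z = 871 - j1.033e+04 Ω = 1.036e+04∠-85.2° Ω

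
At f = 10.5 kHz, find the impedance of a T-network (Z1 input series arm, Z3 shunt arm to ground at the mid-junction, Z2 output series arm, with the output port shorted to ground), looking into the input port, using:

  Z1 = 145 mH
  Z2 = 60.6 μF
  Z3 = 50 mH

Step 1 — Angular frequency: ω = 2π·f = 2π·1.05e+04 = 6.597e+04 rad/s.
Step 2 — Component impedances:
  Z1: Z = jωL = j·6.597e+04·0.145 = 0 + j9566 Ω
  Z2: Z = 1/(jωC) = -j/(ω·C) = 0 - j0.2501 Ω
  Z3: Z = jωL = j·6.597e+04·0.05 = 0 + j3299 Ω
Step 3 — With the output port shorted to ground, the output series arm Z2 runs from the junction to ground; the shunt arm Z3 also runs from the junction to ground. They appear in parallel: Z3 || Z2 = 0 - j0.2501 Ω.
Step 4 — Series with input arm Z1: Z_in = Z1 + (Z3 || Z2) = 0 + j9566 Ω = 9566∠90.0° Ω.

Z = 0 + j9566 Ω = 9566∠90.0° Ω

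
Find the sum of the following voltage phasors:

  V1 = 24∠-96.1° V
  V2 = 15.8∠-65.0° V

Step 1 — Convert each phasor to rectangular form:
  V1 = 24·(cos(-96.1°) + j·sin(-96.1°)) = -2.55 - j23.86 V
  V2 = 15.8·(cos(-65.0°) + j·sin(-65.0°)) = 6.677 - j14.32 V
Step 2 — Sum components: V_total = 4.127 - j38.18 V.
Step 3 — Convert to polar: |V_total| = 38.41 V, ∠V_total = -83.8°.

V_total = 38.41∠-83.8° V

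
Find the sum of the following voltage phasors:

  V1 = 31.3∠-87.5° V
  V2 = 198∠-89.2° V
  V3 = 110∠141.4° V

Step 1 — Convert each phasor to rectangular form:
  V1 = 31.3·(cos(-87.5°) + j·sin(-87.5°)) = 1.365 - j31.27 V
  V2 = 198·(cos(-89.2°) + j·sin(-89.2°)) = 2.765 - j198 V
  V3 = 110·(cos(141.4°) + j·sin(141.4°)) = -85.97 + j68.63 V
Step 2 — Sum components: V_total = -81.84 - j160.6 V.
Step 3 — Convert to polar: |V_total| = 180.3 V, ∠V_total = -117.0°.

V_total = 180.3∠-117.0° V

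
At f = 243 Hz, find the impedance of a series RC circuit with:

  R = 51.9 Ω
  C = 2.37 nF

Step 1 — Angular frequency: ω = 2π·f = 2π·243 = 1527 rad/s.
Step 2 — Component impedances:
  R: Z = R = 51.9 Ω
  C: Z = 1/(jωC) = -j/(ω·C) = 0 - j2.764e+05 Ω
Step 3 — Series combination: Z_total = R + C = 51.9 - j2.764e+05 Ω = 2.764e+05∠-90.0° Ω.

Z = 51.9 - j2.764e+05 Ω = 2.764e+05∠-90.0° Ω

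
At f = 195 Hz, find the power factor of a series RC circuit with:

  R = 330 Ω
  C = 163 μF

Step 1 — Angular frequency: ω = 2π·f = 2π·195 = 1225 rad/s.
Step 2 — Component impedances:
  R: Z = R = 330 Ω
  C: Z = 1/(jωC) = -j/(ω·C) = 0 - j5.007 Ω
Step 3 — Series combination: Z_total = R + C = 330 - j5.007 Ω = 330∠-0.9° Ω.
Step 4 — Power factor: PF = cos(φ) = Re(Z)/|Z| = 330/330.04 = 0.9999.
Step 5 — Type: Im(Z) = -5.007 ⇒ leading (phase φ = -0.9°).

PF = 0.9999 (leading, φ = -0.9°)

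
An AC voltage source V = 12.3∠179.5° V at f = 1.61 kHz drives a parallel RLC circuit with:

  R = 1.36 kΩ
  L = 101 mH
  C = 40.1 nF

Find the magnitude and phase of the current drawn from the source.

Step 1 — Angular frequency: ω = 2π·f = 2π·1610 = 1.012e+04 rad/s.
Step 2 — Component impedances:
  R: Z = R = 1360 Ω
  L: Z = jωL = j·1.012e+04·0.101 = 0 + j1022 Ω
  C: Z = 1/(jωC) = -j/(ω·C) = 0 - j2465 Ω
Step 3 — Parallel combination: 1/Z_total = 1/R + 1/L + 1/C; Z_total = 846 + j659.4 Ω = 1073∠37.9° Ω.
Step 4 — Source phasor: V = 12.3∠179.5° V = -12.3 + j0.1073 V.
Step 5 — Ohm's law: I = V / Z_total = (-12.3 + j0.1073) / (846 + j659.4) = -0.008982 + j0.007128 A.
Step 6 — Convert to polar: |I| = 0.01147 A, ∠I = 141.6°.

I = 0.01147∠141.6° A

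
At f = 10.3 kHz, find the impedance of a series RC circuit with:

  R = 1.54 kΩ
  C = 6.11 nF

Step 1 — Angular frequency: ω = 2π·f = 2π·1.03e+04 = 6.472e+04 rad/s.
Step 2 — Component impedances:
  R: Z = R = 1540 Ω
  C: Z = 1/(jωC) = -j/(ω·C) = 0 - j2529 Ω
Step 3 — Series combination: Z_total = R + C = 1540 - j2529 Ω = 2961∠-58.7° Ω.

Z = 1540 - j2529 Ω = 2961∠-58.7° Ω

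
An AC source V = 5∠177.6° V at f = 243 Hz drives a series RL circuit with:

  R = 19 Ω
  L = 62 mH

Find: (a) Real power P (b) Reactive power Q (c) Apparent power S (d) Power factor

Step 1 — Angular frequency: ω = 2π·f = 2π·243 = 1527 rad/s.
Step 2 — Component impedances:
  R: Z = R = 19 Ω
  L: Z = jωL = j·1527·0.062 = 0 + j94.66 Ω
Step 3 — Series combination: Z_total = R + L = 19 + j94.66 Ω = 96.55∠78.7° Ω.
Step 4 — Source phasor: V = 5∠177.6° V = -4.996 + j0.2094 V.
Step 5 — Current: I = V / Z = -0.008056 + j0.05116 A = 0.05179∠98.9° A.
Step 6 — Complex power: S = V·I* = 0.05095 + j0.2539 VA.
Step 7 — Real power: P = Re(S) = 0.05095 W.
Step 8 — Reactive power: Q = Im(S) = 0.2539 VAR.
Step 9 — Apparent power: |S| = 0.2589 VA.
Step 10 — Power factor: PF = P/|S| = 0.1968 (lagging).

(a) P = 0.05095 W  (b) Q = 0.2539 VAR  (c) S = 0.2589 VA  (d) PF = 0.1968 (lagging)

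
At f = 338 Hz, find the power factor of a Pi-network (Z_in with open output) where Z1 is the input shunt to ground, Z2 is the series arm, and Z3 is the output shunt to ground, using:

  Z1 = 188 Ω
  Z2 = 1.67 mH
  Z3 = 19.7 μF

Step 1 — Angular frequency: ω = 2π·f = 2π·338 = 2124 rad/s.
Step 2 — Component impedances:
  Z1: Z = R = 188 Ω
  Z2: Z = jωL = j·2124·0.00167 = 0 + j3.547 Ω
  Z3: Z = 1/(jωC) = -j/(ω·C) = 0 - j23.9 Ω
Step 3 — With open output, the series arm Z2 and the output shunt Z3 appear in series to ground: Z2 + Z3 = 0 - j20.36 Ω.
Step 4 — Parallel with input shunt Z1: Z_in = Z1 || (Z2 + Z3) = 2.178 - j20.12 Ω = 20.24∠-83.8° Ω.
Step 5 — Power factor: PF = cos(φ) = Re(Z)/|Z| = 2.178/20.24 = 0.1076.
Step 6 — Type: Im(Z) = -20.12 ⇒ leading (phase φ = -83.8°).

PF = 0.1076 (leading, φ = -83.8°)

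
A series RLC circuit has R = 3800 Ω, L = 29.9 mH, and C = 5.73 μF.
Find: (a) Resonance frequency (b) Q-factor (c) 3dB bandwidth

Step 1 — Resonance: ω₀ = 1/√(LC) = 1/√(0.0299·5.73e-06) = 2416 rad/s.
Step 2 — f₀ = ω₀/(2π) = 384.5 Hz.
Step 3 — Series Q: Q = ω₀L/R = 2416·0.0299/3800 = 0.01901.
Step 4 — Bandwidth: Δω = ω₀/Q = 1.271e+05 rad/s; BW = Δω/(2π) = 2.023e+04 Hz.

(a) f₀ = 384.5 Hz  (b) Q = 0.01901  (c) BW = 2.023e+04 Hz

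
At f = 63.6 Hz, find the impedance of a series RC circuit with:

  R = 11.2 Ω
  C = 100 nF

Step 1 — Angular frequency: ω = 2π·f = 2π·63.6 = 399.6 rad/s.
Step 2 — Component impedances:
  R: Z = R = 11.2 Ω
  C: Z = 1/(jωC) = -j/(ω·C) = 0 - j2.502e+04 Ω
Step 3 — Series combination: Z_total = R + C = 11.2 - j2.502e+04 Ω = 2.502e+04∠-90.0° Ω.

Z = 11.2 - j2.502e+04 Ω = 2.502e+04∠-90.0° Ω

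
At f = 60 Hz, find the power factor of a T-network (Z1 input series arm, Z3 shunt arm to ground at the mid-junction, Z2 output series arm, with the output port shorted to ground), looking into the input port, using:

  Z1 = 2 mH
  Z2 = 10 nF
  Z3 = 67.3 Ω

Step 1 — Angular frequency: ω = 2π·f = 2π·60 = 377 rad/s.
Step 2 — Component impedances:
  Z1: Z = jωL = j·377·0.002 = 0 + j0.754 Ω
  Z2: Z = 1/(jωC) = -j/(ω·C) = 0 - j2.653e+05 Ω
  Z3: Z = R = 67.3 Ω
Step 3 — With the output port shorted to ground, the output series arm Z2 runs from the junction to ground; the shunt arm Z3 also runs from the junction to ground. They appear in parallel: Z3 || Z2 = 67.3 - j0.01708 Ω.
Step 4 — Series with input arm Z1: Z_in = Z1 + (Z3 || Z2) = 67.3 + j0.7369 Ω = 67.3∠0.6° Ω.
Step 5 — Power factor: PF = cos(φ) = Re(Z)/|Z| = 67.3/67.304 = 0.9999.
Step 6 — Type: Im(Z) = 0.7369 ⇒ lagging (phase φ = 0.6°).

PF = 0.9999 (lagging, φ = 0.6°)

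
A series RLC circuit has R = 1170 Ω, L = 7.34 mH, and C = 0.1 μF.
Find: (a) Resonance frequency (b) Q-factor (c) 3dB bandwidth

Step 1 — Resonance condition Im(Z)=0 gives ω₀ = 1/√(LC).
Step 2 — ω₀ = 1/√(0.00734·1e-07) = 3.691e+04 rad/s.
Step 3 — f₀ = ω₀/(2π) = 5875 Hz.
Step 4 — Series Q: Q = ω₀L/R = 3.691e+04·0.00734/1170 = 0.2316.
Step 5 — 3dB bandwidth: Δω = ω₀/Q = 1.594e+05 rad/s; BW = Δω/(2π) = 2.537e+04 Hz.

(a) f₀ = 5875 Hz  (b) Q = 0.2316  (c) BW = 2.537e+04 Hz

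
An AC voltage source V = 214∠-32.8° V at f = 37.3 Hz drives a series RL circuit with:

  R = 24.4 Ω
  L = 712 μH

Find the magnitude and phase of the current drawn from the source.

Step 1 — Angular frequency: ω = 2π·f = 2π·37.3 = 234.4 rad/s.
Step 2 — Component impedances:
  R: Z = R = 24.4 Ω
  L: Z = jωL = j·234.4·0.000712 = 0 + j0.1669 Ω
Step 3 — Series combination: Z_total = R + L = 24.4 + j0.1669 Ω = 24.4∠0.4° Ω.
Step 4 — Source phasor: V = 214∠-32.8° V = 179.9 - j115.9 V.
Step 5 — Ohm's law: I = V / Z_total = (179.9 - j115.9) / (24.4 + j0.1669) = 7.339 - j4.801 A.
Step 6 — Convert to polar: |I| = 8.77 A, ∠I = -33.2°.

I = 8.77∠-33.2° A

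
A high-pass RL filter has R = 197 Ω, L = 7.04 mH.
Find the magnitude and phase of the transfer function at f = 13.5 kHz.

Step 1 — Angular frequency: ω = 2π·1.35e+04 = 8.482e+04 rad/s.
Step 2 — Transfer function: H(jω) = jωL/(R + jωL).
Step 3 — Numerator jωL = j·597.2; denominator R + jωL = 197 + j597.2.
Step 4 — H = 0.9018 + j0.2975.
Step 5 — Magnitude: |H| = 0.9497 (-0.4 dB); phase: φ = 18.3°.

|H| = 0.9497 (-0.4 dB), φ = 18.3°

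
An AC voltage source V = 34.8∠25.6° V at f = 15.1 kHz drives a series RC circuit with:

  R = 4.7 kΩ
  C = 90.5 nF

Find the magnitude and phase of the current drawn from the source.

Step 1 — Angular frequency: ω = 2π·f = 2π·1.51e+04 = 9.488e+04 rad/s.
Step 2 — Component impedances:
  R: Z = R = 4700 Ω
  C: Z = 1/(jωC) = -j/(ω·C) = 0 - j116.5 Ω
Step 3 — Series combination: Z_total = R + C = 4700 - j116.5 Ω = 4701∠-1.4° Ω.
Step 4 — Source phasor: V = 34.8∠25.6° V = 31.38 + j15.04 V.
Step 5 — Ohm's law: I = V / Z_total = (31.38 + j15.04) / (4700 - j116.5) = 0.006594 + j0.003363 A.
Step 6 — Convert to polar: |I| = 0.007402 A, ∠I = 27.0°.

I = 0.007402∠27.0° A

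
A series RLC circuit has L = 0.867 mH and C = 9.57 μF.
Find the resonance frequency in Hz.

Step 1 — Resonance condition Im(Z)=0 gives ω₀ = 1/√(LC).
Step 2 — ω₀ = 1/√(0.000867·9.57e-06) = 1.098e+04 rad/s.
Step 3 — f₀ = ω₀/(2π) = 1747 Hz.

f₀ = 1747 Hz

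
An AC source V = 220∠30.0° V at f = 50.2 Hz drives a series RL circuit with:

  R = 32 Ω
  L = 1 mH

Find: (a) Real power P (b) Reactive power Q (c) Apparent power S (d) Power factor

Step 1 — Angular frequency: ω = 2π·f = 2π·50.2 = 315.4 rad/s.
Step 2 — Component impedances:
  R: Z = R = 32 Ω
  L: Z = jωL = j·315.4·0.001 = 0 + j0.3154 Ω
Step 3 — Series combination: Z_total = R + L = 32 + j0.3154 Ω = 32∠0.6° Ω.
Step 4 — Source phasor: V = 220∠30.0° V = 190.5 + j110 V.
Step 5 — Current: I = V / Z = 5.987 + j3.378 A = 6.875∠29.4° A.
Step 6 — Complex power: S = V·I* = 1512 + j14.91 VA.
Step 7 — Real power: P = Re(S) = 1512 W.
Step 8 — Reactive power: Q = Im(S) = 14.91 VAR.
Step 9 — Apparent power: |S| = 1512 VA.
Step 10 — Power factor: PF = P/|S| = 1 (lagging).

(a) P = 1512 W  (b) Q = 14.91 VAR  (c) S = 1512 VA  (d) PF = 1 (lagging)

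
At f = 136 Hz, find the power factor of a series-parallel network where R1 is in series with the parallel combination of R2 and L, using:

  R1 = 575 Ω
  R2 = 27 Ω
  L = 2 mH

Step 1 — Angular frequency: ω = 2π·f = 2π·136 = 854.5 rad/s.
Step 2 — Component impedances:
  R1: Z = R = 575 Ω
  R2: Z = R = 27 Ω
  L: Z = jωL = j·854.5·0.002 = 0 + j1.709 Ω
Step 3 — Parallel branch: R2 || L = 1/(1/R2 + 1/L) = 0.1077 + j1.702 Ω.
Step 4 — Series with R1: Z_total = R1 + (R2 || L) = 575.1 + j1.702 Ω = 575.1∠0.2° Ω.
Step 5 — Power factor: PF = cos(φ) = Re(Z)/|Z| = 575.1/575.1 = 1.
Step 6 — Type: Im(Z) = 1.702 ⇒ lagging (phase φ = 0.2°).

PF = 1 (lagging, φ = 0.2°)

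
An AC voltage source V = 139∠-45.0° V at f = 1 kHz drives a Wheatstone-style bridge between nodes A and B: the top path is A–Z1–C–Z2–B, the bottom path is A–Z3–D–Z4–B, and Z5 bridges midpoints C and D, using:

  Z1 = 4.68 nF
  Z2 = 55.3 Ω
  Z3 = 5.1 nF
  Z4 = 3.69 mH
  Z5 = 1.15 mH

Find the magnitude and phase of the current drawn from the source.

Step 1 — Angular frequency: ω = 2π·f = 2π·1000 = 6283 rad/s.
Step 2 — Component impedances:
  Z1: Z = 1/(jωC) = -j/(ω·C) = 0 - j3.401e+04 Ω
  Z2: Z = R = 55.3 Ω
  Z3: Z = 1/(jωC) = -j/(ω·C) = 0 - j3.121e+04 Ω
  Z4: Z = jωL = j·6283·0.00369 = 0 + j23.18 Ω
  Z5: Z = jωL = j·6283·0.00115 = 0 + j7.226 Ω
Step 3 — Bridge requires nodal analysis (the Z5 bridge couples midpoints C and D, so the two paths cannot be reduced to a simple series/parallel combination). Setting node B to ground and injecting 1 A at node A, the 3-node admittance system at A, C, D solves to V_A = Z_AB = 9.856 - j1.625e+04 Ω = 1.625e+04∠-90.0° Ω.
Step 4 — Source phasor: V = 139∠-45.0° V = 98.29 - j98.29 V.
Step 5 — Ohm's law: I = V / Z_total = (98.29 - j98.29) / (9.856 - j1.625e+04) = 0.006051 + j0.006043 A.
Step 6 — Convert to polar: |I| = 0.008552 A, ∠I = 45.0°.

I = 0.008552∠45.0° A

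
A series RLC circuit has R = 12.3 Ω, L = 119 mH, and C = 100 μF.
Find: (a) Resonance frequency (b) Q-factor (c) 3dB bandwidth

Step 1 — Resonance: ω₀ = 1/√(LC) = 1/√(0.119·0.0001) = 289.9 rad/s.
Step 2 — f₀ = ω₀/(2π) = 46.14 Hz.
Step 3 — Series Q: Q = ω₀L/R = 289.9·0.119/12.3 = 2.805.
Step 4 — Bandwidth: Δω = ω₀/Q = 103.4 rad/s; BW = Δω/(2π) = 16.45 Hz.

(a) f₀ = 46.14 Hz  (b) Q = 2.805  (c) BW = 16.45 Hz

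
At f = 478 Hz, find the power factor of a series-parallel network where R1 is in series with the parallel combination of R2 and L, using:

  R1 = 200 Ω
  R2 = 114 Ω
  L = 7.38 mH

Step 1 — Angular frequency: ω = 2π·f = 2π·478 = 3003 rad/s.
Step 2 — Component impedances:
  R1: Z = R = 200 Ω
  R2: Z = R = 114 Ω
  L: Z = jωL = j·3003·0.00738 = 0 + j22.16 Ω
Step 3 — Parallel branch: R2 || L = 1/(1/R2 + 1/L) = 4.152 + j21.36 Ω.
Step 4 — Series with R1: Z_total = R1 + (R2 || L) = 204.2 + j21.36 Ω = 205.3∠6.0° Ω.
Step 5 — Power factor: PF = cos(φ) = Re(Z)/|Z| = 204.2/205.3 = 0.9946.
Step 6 — Type: Im(Z) = 21.36 ⇒ lagging (phase φ = 6.0°).

PF = 0.9946 (lagging, φ = 6.0°)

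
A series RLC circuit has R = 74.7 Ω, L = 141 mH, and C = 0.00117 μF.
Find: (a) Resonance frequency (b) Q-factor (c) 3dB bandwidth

Step 1 — Resonance: ω₀ = 1/√(LC) = 1/√(0.141·1.17e-09) = 7.786e+04 rad/s.
Step 2 — f₀ = ω₀/(2π) = 1.239e+04 Hz.
Step 3 — Series Q: Q = ω₀L/R = 7.786e+04·0.141/74.7 = 147.
Step 4 — Bandwidth: Δω = ω₀/Q = 529.8 rad/s; BW = Δω/(2π) = 84.32 Hz.

(a) f₀ = 1.239e+04 Hz  (b) Q = 147  (c) BW = 84.32 Hz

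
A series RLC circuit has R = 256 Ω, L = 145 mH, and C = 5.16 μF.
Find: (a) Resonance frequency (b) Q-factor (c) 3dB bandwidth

Step 1 — Resonance: ω₀ = 1/√(LC) = 1/√(0.145·5.16e-06) = 1156 rad/s.
Step 2 — f₀ = ω₀/(2π) = 184 Hz.
Step 3 — Series Q: Q = ω₀L/R = 1156·0.145/256 = 0.6548.
Step 4 — Bandwidth: Δω = ω₀/Q = 1766 rad/s; BW = Δω/(2π) = 281 Hz.

(a) f₀ = 184 Hz  (b) Q = 0.6548  (c) BW = 281 Hz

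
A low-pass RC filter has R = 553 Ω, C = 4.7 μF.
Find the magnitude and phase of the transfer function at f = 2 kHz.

Step 1 — Angular frequency: ω = 2π·2000 = 1.257e+04 rad/s.
Step 2 — Transfer function: H(jω) = 1/(1 + jωRC).
Step 3 — Denominator: 1 + jωRC = 1 + j·1.257e+04·553·4.7e-06 = 1 + j32.66.
Step 4 — H = 0.0009365 - j0.03059.
Step 5 — Magnitude: |H| = 0.0306 (-30.3 dB); phase: φ = -88.2°.

|H| = 0.0306 (-30.3 dB), φ = -88.2°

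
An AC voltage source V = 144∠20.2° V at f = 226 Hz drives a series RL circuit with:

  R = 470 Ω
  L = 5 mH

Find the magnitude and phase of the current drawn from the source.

Step 1 — Angular frequency: ω = 2π·f = 2π·226 = 1420 rad/s.
Step 2 — Component impedances:
  R: Z = R = 470 Ω
  L: Z = jωL = j·1420·0.005 = 0 + j7.1 Ω
Step 3 — Series combination: Z_total = R + L = 470 + j7.1 Ω = 470.1∠0.9° Ω.
Step 4 — Source phasor: V = 144∠20.2° V = 135.1 + j49.72 V.
Step 5 — Ohm's law: I = V / Z_total = (135.1 + j49.72) / (470 + j7.1) = 0.2891 + j0.1014 A.
Step 6 — Convert to polar: |I| = 0.3063 A, ∠I = 19.3°.

I = 0.3063∠19.3° A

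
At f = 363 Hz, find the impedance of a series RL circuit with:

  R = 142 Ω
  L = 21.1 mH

Step 1 — Angular frequency: ω = 2π·f = 2π·363 = 2281 rad/s.
Step 2 — Component impedances:
  R: Z = R = 142 Ω
  L: Z = jωL = j·2281·0.0211 = 0 + j48.12 Ω
Step 3 — Series combination: Z_total = R + L = 142 + j48.12 Ω = 149.9∠18.7° Ω.

Z = 142 + j48.12 Ω = 149.9∠18.7° Ω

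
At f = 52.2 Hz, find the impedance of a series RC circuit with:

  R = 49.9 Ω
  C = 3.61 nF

Step 1 — Angular frequency: ω = 2π·f = 2π·52.2 = 328 rad/s.
Step 2 — Component impedances:
  R: Z = R = 49.9 Ω
  C: Z = 1/(jωC) = -j/(ω·C) = 0 - j8.446e+05 Ω
Step 3 — Series combination: Z_total = R + C = 49.9 - j8.446e+05 Ω = 8.446e+05∠-90.0° Ω.

Z = 49.9 - j8.446e+05 Ω = 8.446e+05∠-90.0° Ω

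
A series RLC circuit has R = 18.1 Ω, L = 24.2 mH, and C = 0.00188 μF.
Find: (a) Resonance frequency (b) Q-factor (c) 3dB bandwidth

Step 1 — Resonance: ω₀ = 1/√(LC) = 1/√(0.0242·1.88e-09) = 1.483e+05 rad/s.
Step 2 — f₀ = ω₀/(2π) = 2.36e+04 Hz.
Step 3 — Series Q: Q = ω₀L/R = 1.483e+05·0.0242/18.1 = 198.2.
Step 4 — Bandwidth: Δω = ω₀/Q = 747.9 rad/s; BW = Δω/(2π) = 119 Hz.

(a) f₀ = 2.36e+04 Hz  (b) Q = 198.2  (c) BW = 119 Hz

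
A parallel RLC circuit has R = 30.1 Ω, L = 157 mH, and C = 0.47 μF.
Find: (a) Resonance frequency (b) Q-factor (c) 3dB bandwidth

Step 1 — Resonance: ω₀ = 1/√(LC) = 1/√(0.157·4.7e-07) = 3681 rad/s.
Step 2 — f₀ = ω₀/(2π) = 585.9 Hz.
Step 3 — Parallel Q: Q = R/(ω₀L) = 30.1/(3681·0.157) = 0.05208.
Step 4 — Bandwidth: Δω = ω₀/Q = 7.069e+04 rad/s; BW = Δω/(2π) = 1.125e+04 Hz.

(a) f₀ = 585.9 Hz  (b) Q = 0.05208  (c) BW = 1.125e+04 Hz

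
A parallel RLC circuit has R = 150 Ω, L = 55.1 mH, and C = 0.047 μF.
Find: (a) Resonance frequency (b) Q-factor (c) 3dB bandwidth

Step 1 — Resonance: ω₀ = 1/√(LC) = 1/√(0.0551·4.7e-08) = 1.965e+04 rad/s.
Step 2 — f₀ = ω₀/(2π) = 3127 Hz.
Step 3 — Parallel Q: Q = R/(ω₀L) = 150/(1.965e+04·0.0551) = 0.1385.
Step 4 — Bandwidth: Δω = ω₀/Q = 1.418e+05 rad/s; BW = Δω/(2π) = 2.258e+04 Hz.

(a) f₀ = 3127 Hz  (b) Q = 0.1385  (c) BW = 2.258e+04 Hz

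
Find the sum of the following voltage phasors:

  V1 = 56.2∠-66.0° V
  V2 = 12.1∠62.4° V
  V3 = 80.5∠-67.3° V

Step 1 — Convert each phasor to rectangular form:
  V1 = 56.2·(cos(-66.0°) + j·sin(-66.0°)) = 22.86 - j51.34 V
  V2 = 12.1·(cos(62.4°) + j·sin(62.4°)) = 5.606 + j10.72 V
  V3 = 80.5·(cos(-67.3°) + j·sin(-67.3°)) = 31.07 - j74.26 V
Step 2 — Sum components: V_total = 59.53 - j114.9 V.
Step 3 — Convert to polar: |V_total| = 129.4 V, ∠V_total = -62.6°.

V_total = 129.4∠-62.6° V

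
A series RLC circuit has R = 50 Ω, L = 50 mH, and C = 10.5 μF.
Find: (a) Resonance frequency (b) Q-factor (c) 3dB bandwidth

Step 1 — Resonance: ω₀ = 1/√(LC) = 1/√(0.05·1.05e-05) = 1380 rad/s.
Step 2 — f₀ = ω₀/(2π) = 219.7 Hz.
Step 3 — Series Q: Q = ω₀L/R = 1380·0.05/50 = 1.38.
Step 4 — Bandwidth: Δω = ω₀/Q = 1000 rad/s; BW = Δω/(2π) = 159.2 Hz.

(a) f₀ = 219.7 Hz  (b) Q = 1.38  (c) BW = 159.2 Hz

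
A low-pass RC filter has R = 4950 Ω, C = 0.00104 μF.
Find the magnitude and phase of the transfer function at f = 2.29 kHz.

Step 1 — Angular frequency: ω = 2π·2290 = 1.439e+04 rad/s.
Step 2 — Transfer function: H(jω) = 1/(1 + jωRC).
Step 3 — Denominator: 1 + jωRC = 1 + j·1.439e+04·4950·1.04e-09 = 1 + j0.07407.
Step 4 — H = 0.9945 - j0.07367.
Step 5 — Magnitude: |H| = 0.9973 (-0.0 dB); phase: φ = -4.2°.

|H| = 0.9973 (-0.0 dB), φ = -4.2°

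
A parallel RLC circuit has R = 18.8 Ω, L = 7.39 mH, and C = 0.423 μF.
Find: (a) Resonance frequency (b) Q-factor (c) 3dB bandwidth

Step 1 — Resonance: ω₀ = 1/√(LC) = 1/√(0.00739·4.23e-07) = 1.789e+04 rad/s.
Step 2 — f₀ = ω₀/(2π) = 2847 Hz.
Step 3 — Parallel Q: Q = R/(ω₀L) = 18.8/(1.789e+04·0.00739) = 0.1422.
Step 4 — Bandwidth: Δω = ω₀/Q = 1.257e+05 rad/s; BW = Δω/(2π) = 2.001e+04 Hz.

(a) f₀ = 2847 Hz  (b) Q = 0.1422  (c) BW = 2.001e+04 Hz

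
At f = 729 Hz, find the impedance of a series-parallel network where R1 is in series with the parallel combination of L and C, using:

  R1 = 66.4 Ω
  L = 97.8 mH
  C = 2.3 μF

Step 1 — Angular frequency: ω = 2π·f = 2π·729 = 4580 rad/s.
Step 2 — Component impedances:
  R1: Z = R = 66.4 Ω
  L: Z = jωL = j·4580·0.0978 = 0 + j448 Ω
  C: Z = 1/(jωC) = -j/(ω·C) = 0 - j94.92 Ω
Step 3 — Parallel branch: L || C = 1/(1/L + 1/C) = 0 - j120.4 Ω.
Step 4 — Series with R1: Z_total = R1 + (L || C) = 66.4 - j120.4 Ω = 137.5∠-61.1° Ω.

Z = 66.4 - j120.4 Ω = 137.5∠-61.1° Ω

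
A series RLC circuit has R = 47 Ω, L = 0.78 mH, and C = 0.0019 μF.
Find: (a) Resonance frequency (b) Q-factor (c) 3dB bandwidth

Step 1 — Resonance: ω₀ = 1/√(LC) = 1/√(0.00078·1.9e-09) = 8.214e+05 rad/s.
Step 2 — f₀ = ω₀/(2π) = 1.307e+05 Hz.
Step 3 — Series Q: Q = ω₀L/R = 8.214e+05·0.00078/47 = 13.63.
Step 4 — Bandwidth: Δω = ω₀/Q = 6.026e+04 rad/s; BW = Δω/(2π) = 9590 Hz.

(a) f₀ = 1.307e+05 Hz  (b) Q = 13.63  (c) BW = 9590 Hz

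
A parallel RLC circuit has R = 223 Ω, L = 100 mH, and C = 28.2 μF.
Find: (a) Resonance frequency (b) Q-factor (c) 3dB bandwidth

Step 1 — Resonance: ω₀ = 1/√(LC) = 1/√(0.1·2.82e-05) = 595.5 rad/s.
Step 2 — f₀ = ω₀/(2π) = 94.78 Hz.
Step 3 — Parallel Q: Q = R/(ω₀L) = 223/(595.5·0.1) = 3.745.
Step 4 — Bandwidth: Δω = ω₀/Q = 159 rad/s; BW = Δω/(2π) = 25.31 Hz.

(a) f₀ = 94.78 Hz  (b) Q = 3.745  (c) BW = 25.31 Hz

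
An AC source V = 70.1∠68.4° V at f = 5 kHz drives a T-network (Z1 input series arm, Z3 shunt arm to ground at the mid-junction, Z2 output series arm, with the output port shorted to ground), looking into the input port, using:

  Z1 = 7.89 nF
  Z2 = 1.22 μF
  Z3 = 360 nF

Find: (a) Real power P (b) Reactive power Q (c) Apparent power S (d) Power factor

Step 1 — Angular frequency: ω = 2π·f = 2π·5000 = 3.142e+04 rad/s.
Step 2 — Component impedances:
  Z1: Z = 1/(jωC) = -j/(ω·C) = 0 - j4034 Ω
  Z2: Z = 1/(jωC) = -j/(ω·C) = 0 - j26.09 Ω
  Z3: Z = 1/(jωC) = -j/(ω·C) = 0 - j88.42 Ω
Step 3 — With the output port shorted to ground, the output series arm Z2 runs from the junction to ground; the shunt arm Z3 also runs from the junction to ground. They appear in parallel: Z3 || Z2 = 0 - j20.15 Ω.
Step 4 — Series with input arm Z1: Z_in = Z1 + (Z3 || Z2) = 0 - j4054 Ω = 4054∠-90.0° Ω.
Step 5 — Source phasor: V = 70.1∠68.4° V = 25.81 + j65.18 V.
Step 6 — Current: I = V / Z = -0.01608 + j0.006365 A = 0.01729∠158.4° A.
Step 7 — Complex power: S = V·I* = 0 - j1.212 VA.
Step 8 — Real power: P = Re(S) = 0 W.
Step 9 — Reactive power: Q = Im(S) = -1.212 VAR.
Step 10 — Apparent power: |S| = 1.212 VA.
Step 11 — Power factor: PF = P/|S| = 0 (leading).

(a) P = 0 W  (b) Q = -1.212 VAR  (c) S = 1.212 VA  (d) PF = 0 (leading)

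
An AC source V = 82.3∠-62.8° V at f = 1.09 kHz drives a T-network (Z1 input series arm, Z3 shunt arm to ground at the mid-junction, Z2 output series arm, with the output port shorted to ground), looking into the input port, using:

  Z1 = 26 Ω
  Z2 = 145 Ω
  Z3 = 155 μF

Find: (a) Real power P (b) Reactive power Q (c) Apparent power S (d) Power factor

Step 1 — Angular frequency: ω = 2π·f = 2π·1090 = 6849 rad/s.
Step 2 — Component impedances:
  Z1: Z = R = 26 Ω
  Z2: Z = R = 145 Ω
  Z3: Z = 1/(jωC) = -j/(ω·C) = 0 - j0.942 Ω
Step 3 — With the output port shorted to ground, the output series arm Z2 runs from the junction to ground; the shunt arm Z3 also runs from the junction to ground. They appear in parallel: Z3 || Z2 = 0.00612 - j0.942 Ω.
Step 4 — Series with input arm Z1: Z_in = Z1 + (Z3 || Z2) = 26.01 - j0.942 Ω = 26.02∠-2.1° Ω.
Step 5 — Source phasor: V = 82.3∠-62.8° V = 37.62 - j73.2 V.
Step 6 — Current: I = V / Z = 1.546 - j2.759 A = 3.163∠-60.7° A.
Step 7 — Complex power: S = V·I* = 260.1 - j9.422 VA.
Step 8 — Real power: P = Re(S) = 260.1 W.
Step 9 — Reactive power: Q = Im(S) = -9.422 VAR.
Step 10 — Apparent power: |S| = 260.3 VA.
Step 11 — Power factor: PF = P/|S| = 0.9993 (leading).

(a) P = 260.1 W  (b) Q = -9.422 VAR  (c) S = 260.3 VA  (d) PF = 0.9993 (leading)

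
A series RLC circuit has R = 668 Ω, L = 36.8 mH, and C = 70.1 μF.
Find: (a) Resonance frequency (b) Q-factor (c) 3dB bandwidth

Step 1 — Resonance: ω₀ = 1/√(LC) = 1/√(0.0368·7.01e-05) = 622.6 rad/s.
Step 2 — f₀ = ω₀/(2π) = 99.09 Hz.
Step 3 — Series Q: Q = ω₀L/R = 622.6·0.0368/668 = 0.0343.
Step 4 — Bandwidth: Δω = ω₀/Q = 1.815e+04 rad/s; BW = Δω/(2π) = 2889 Hz.

(a) f₀ = 99.09 Hz  (b) Q = 0.0343  (c) BW = 2889 Hz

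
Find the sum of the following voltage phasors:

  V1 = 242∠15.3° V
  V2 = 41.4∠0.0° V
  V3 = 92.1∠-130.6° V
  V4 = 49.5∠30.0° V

Step 1 — Convert each phasor to rectangular form:
  V1 = 242·(cos(15.3°) + j·sin(15.3°)) = 233.4 + j63.86 V
  V2 = 41.4·(cos(0.0°) + j·sin(0.0°)) = 41.4 V
  V3 = 92.1·(cos(-130.6°) + j·sin(-130.6°)) = -59.94 - j69.93 V
  V4 = 49.5·(cos(30.0°) + j·sin(30.0°)) = 42.87 + j24.75 V
Step 2 — Sum components: V_total = 257.8 + j18.68 V.
Step 3 — Convert to polar: |V_total| = 258.4 V, ∠V_total = 4.1°.

V_total = 258.4∠4.1° V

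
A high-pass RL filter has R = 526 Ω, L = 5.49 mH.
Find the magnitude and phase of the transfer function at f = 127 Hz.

Step 1 — Angular frequency: ω = 2π·127 = 798 rad/s.
Step 2 — Transfer function: H(jω) = jωL/(R + jωL).
Step 3 — Numerator jωL = j·4.381; denominator R + jωL = 526 + j4.381.
Step 4 — H = 6.936e-05 + j0.008328.
Step 5 — Magnitude: |H| = 0.008328 (-41.6 dB); phase: φ = 89.5°.

|H| = 0.008328 (-41.6 dB), φ = 89.5°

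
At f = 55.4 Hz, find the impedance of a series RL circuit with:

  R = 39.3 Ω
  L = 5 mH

Step 1 — Angular frequency: ω = 2π·f = 2π·55.4 = 348.1 rad/s.
Step 2 — Component impedances:
  R: Z = R = 39.3 Ω
  L: Z = jωL = j·348.1·0.005 = 0 + j1.74 Ω
Step 3 — Series combination: Z_total = R + L = 39.3 + j1.74 Ω = 39.34∠2.5° Ω.

Z = 39.3 + j1.74 Ω = 39.34∠2.5° Ω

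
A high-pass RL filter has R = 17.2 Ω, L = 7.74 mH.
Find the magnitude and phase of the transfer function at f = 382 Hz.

Step 1 — Angular frequency: ω = 2π·382 = 2400 rad/s.
Step 2 — Transfer function: H(jω) = jωL/(R + jωL).
Step 3 — Numerator jωL = j·18.58; denominator R + jωL = 17.2 + j18.58.
Step 4 — H = 0.5384 + j0.4985.
Step 5 — Magnitude: |H| = 0.7338 (-2.7 dB); phase: φ = 42.8°.

|H| = 0.7338 (-2.7 dB), φ = 42.8°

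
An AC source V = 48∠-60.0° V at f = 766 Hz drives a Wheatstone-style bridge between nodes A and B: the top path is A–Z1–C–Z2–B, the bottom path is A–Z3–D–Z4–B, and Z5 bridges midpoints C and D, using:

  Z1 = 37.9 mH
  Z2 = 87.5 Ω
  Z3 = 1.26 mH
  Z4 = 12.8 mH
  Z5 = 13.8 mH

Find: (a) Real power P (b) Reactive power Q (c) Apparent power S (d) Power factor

Step 1 — Angular frequency: ω = 2π·f = 2π·766 = 4813 rad/s.
Step 2 — Component impedances:
  Z1: Z = jωL = j·4813·0.0379 = 0 + j182.4 Ω
  Z2: Z = R = 87.5 Ω
  Z3: Z = jωL = j·4813·0.00126 = 0 + j6.064 Ω
  Z4: Z = jωL = j·4813·0.0128 = 0 + j61.61 Ω
  Z5: Z = jωL = j·4813·0.0138 = 0 + j66.42 Ω
Step 3 — Bridge requires nodal analysis (the Z5 bridge couples midpoints C and D, so the two paths cannot be reduced to a simple series/parallel combination). Setting node B to ground and injecting 1 A at node A, the 3-node admittance system at A, C, D solves to V_A = Z_AB = 17.54 + j45.33 Ω = 48.6∠68.8° Ω.
Step 4 — Source phasor: V = 48∠-60.0° V = 24 - j41.57 V.
Step 5 — Current: I = V / Z = -0.6194 - j0.7692 A = 0.9876∠-128.8° A.
Step 6 — Complex power: S = V·I* = 17.11 + j44.21 VA.
Step 7 — Real power: P = Re(S) = 17.11 W.
Step 8 — Reactive power: Q = Im(S) = 44.21 VAR.
Step 9 — Apparent power: |S| = 47.4 VA.
Step 10 — Power factor: PF = P/|S| = 0.3609 (lagging).

(a) P = 17.11 W  (b) Q = 44.21 VAR  (c) S = 47.4 VA  (d) PF = 0.3609 (lagging)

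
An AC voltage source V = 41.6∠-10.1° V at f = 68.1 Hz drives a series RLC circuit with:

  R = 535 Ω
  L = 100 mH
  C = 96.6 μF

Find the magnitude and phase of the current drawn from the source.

Step 1 — Angular frequency: ω = 2π·f = 2π·68.1 = 427.9 rad/s.
Step 2 — Component impedances:
  R: Z = R = 535 Ω
  L: Z = jωL = j·427.9·0.1 = 0 + j42.79 Ω
  C: Z = 1/(jωC) = -j/(ω·C) = 0 - j24.19 Ω
Step 3 — Series combination: Z_total = R + L + C = 535 + j18.6 Ω = 535.3∠2.0° Ω.
Step 4 — Source phasor: V = 41.6∠-10.1° V = 40.96 - j7.295 V.
Step 5 — Ohm's law: I = V / Z_total = (40.96 - j7.295) / (535 + j18.6) = 0.07599 - j0.01628 A.
Step 6 — Convert to polar: |I| = 0.07771 A, ∠I = -12.1°.

I = 0.07771∠-12.1° A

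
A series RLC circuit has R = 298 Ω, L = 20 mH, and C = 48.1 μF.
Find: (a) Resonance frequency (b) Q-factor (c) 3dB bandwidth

Step 1 — Resonance: ω₀ = 1/√(LC) = 1/√(0.02·4.81e-05) = 1020 rad/s.
Step 2 — f₀ = ω₀/(2π) = 162.3 Hz.
Step 3 — Series Q: Q = ω₀L/R = 1020·0.02/298 = 0.06843.
Step 4 — Bandwidth: Δω = ω₀/Q = 1.49e+04 rad/s; BW = Δω/(2π) = 2371 Hz.

(a) f₀ = 162.3 Hz  (b) Q = 0.06843  (c) BW = 2371 Hz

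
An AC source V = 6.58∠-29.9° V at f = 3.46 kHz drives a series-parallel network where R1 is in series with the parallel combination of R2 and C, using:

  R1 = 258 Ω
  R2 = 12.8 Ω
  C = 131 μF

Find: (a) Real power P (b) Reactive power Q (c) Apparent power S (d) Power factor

Step 1 — Angular frequency: ω = 2π·f = 2π·3460 = 2.174e+04 rad/s.
Step 2 — Component impedances:
  R1: Z = R = 258 Ω
  R2: Z = R = 12.8 Ω
  C: Z = 1/(jωC) = -j/(ω·C) = 0 - j0.3511 Ω
Step 3 — Parallel branch: R2 || C = 1/(1/R2 + 1/C) = 0.009625 - j0.3509 Ω.
Step 4 — Series with R1: Z_total = R1 + (R2 || C) = 258 - j0.3509 Ω = 258∠-0.1° Ω.
Step 5 — Source phasor: V = 6.58∠-29.9° V = 5.704 - j3.28 V.
Step 6 — Current: I = V / Z = 0.02213 - j0.01268 A = 0.0255∠-29.8° A.
Step 7 — Complex power: S = V·I* = 0.1678 - j0.0002282 VA.
Step 8 — Real power: P = Re(S) = 0.1678 W.
Step 9 — Reactive power: Q = Im(S) = -0.0002282 VAR.
Step 10 — Apparent power: |S| = 0.1678 VA.
Step 11 — Power factor: PF = P/|S| = 1 (leading).

(a) P = 0.1678 W  (b) Q = -0.0002282 VAR  (c) S = 0.1678 VA  (d) PF = 1 (leading)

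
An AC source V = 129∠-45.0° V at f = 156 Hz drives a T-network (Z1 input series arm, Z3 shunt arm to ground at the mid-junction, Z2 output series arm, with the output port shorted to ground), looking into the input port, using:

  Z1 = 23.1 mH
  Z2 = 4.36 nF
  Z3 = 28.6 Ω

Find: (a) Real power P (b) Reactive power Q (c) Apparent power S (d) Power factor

Step 1 — Angular frequency: ω = 2π·f = 2π·156 = 980.2 rad/s.
Step 2 — Component impedances:
  Z1: Z = jωL = j·980.2·0.0231 = 0 + j22.64 Ω
  Z2: Z = 1/(jωC) = -j/(ω·C) = 0 - j2.34e+05 Ω
  Z3: Z = R = 28.6 Ω
Step 3 — With the output port shorted to ground, the output series arm Z2 runs from the junction to ground; the shunt arm Z3 also runs from the junction to ground. They appear in parallel: Z3 || Z2 = 28.6 - j0.003496 Ω.
Step 4 — Series with input arm Z1: Z_in = Z1 + (Z3 || Z2) = 28.6 + j22.64 Ω = 36.48∠38.4° Ω.
Step 5 — Source phasor: V = 129∠-45.0° V = 91.22 - j91.22 V.
Step 6 — Current: I = V / Z = 0.4087 - j3.513 A = 3.537∠-83.4° A.
Step 7 — Complex power: S = V·I* = 357.7 + j283.2 VA.
Step 8 — Real power: P = Re(S) = 357.7 W.
Step 9 — Reactive power: Q = Im(S) = 283.2 VAR.
Step 10 — Apparent power: |S| = 456.2 VA.
Step 11 — Power factor: PF = P/|S| = 0.7841 (lagging).

(a) P = 357.7 W  (b) Q = 283.2 VAR  (c) S = 456.2 VA  (d) PF = 0.7841 (lagging)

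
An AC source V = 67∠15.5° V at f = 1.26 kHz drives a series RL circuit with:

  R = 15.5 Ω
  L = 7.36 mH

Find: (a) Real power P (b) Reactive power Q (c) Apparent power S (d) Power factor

Step 1 — Angular frequency: ω = 2π·f = 2π·1260 = 7917 rad/s.
Step 2 — Component impedances:
  R: Z = R = 15.5 Ω
  L: Z = jωL = j·7917·0.00736 = 0 + j58.27 Ω
Step 3 — Series combination: Z_total = R + L = 15.5 + j58.27 Ω = 60.29∠75.1° Ω.
Step 4 — Source phasor: V = 67∠15.5° V = 64.56 + j17.9 V.
Step 5 — Current: I = V / Z = 0.5623 - j0.9585 A = 1.111∠-59.6° A.
Step 6 — Complex power: S = V·I* = 19.14 + j71.95 VA.
Step 7 — Real power: P = Re(S) = 19.14 W.
Step 8 — Reactive power: Q = Im(S) = 71.95 VAR.
Step 9 — Apparent power: |S| = 74.45 VA.
Step 10 — Power factor: PF = P/|S| = 0.2571 (lagging).

(a) P = 19.14 W  (b) Q = 71.95 VAR  (c) S = 74.45 VA  (d) PF = 0.2571 (lagging)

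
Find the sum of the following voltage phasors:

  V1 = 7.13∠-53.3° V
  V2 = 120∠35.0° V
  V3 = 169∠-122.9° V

Step 1 — Convert each phasor to rectangular form:
  V1 = 7.13·(cos(-53.3°) + j·sin(-53.3°)) = 4.261 - j5.717 V
  V2 = 120·(cos(35.0°) + j·sin(35.0°)) = 98.3 + j68.83 V
  V3 = 169·(cos(-122.9°) + j·sin(-122.9°)) = -91.8 - j141.9 V
Step 2 — Sum components: V_total = 10.76 - j78.78 V.
Step 3 — Convert to polar: |V_total| = 79.52 V, ∠V_total = -82.2°.

V_total = 79.52∠-82.2° V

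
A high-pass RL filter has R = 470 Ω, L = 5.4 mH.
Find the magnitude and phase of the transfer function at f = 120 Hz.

Step 1 — Angular frequency: ω = 2π·120 = 754 rad/s.
Step 2 — Transfer function: H(jω) = jωL/(R + jωL).
Step 3 — Numerator jωL = j·4.072; denominator R + jωL = 470 + j4.072.
Step 4 — H = 7.504e-05 + j0.008662.
Step 5 — Magnitude: |H| = 0.008662 (-41.2 dB); phase: φ = 89.5°.

|H| = 0.008662 (-41.2 dB), φ = 89.5°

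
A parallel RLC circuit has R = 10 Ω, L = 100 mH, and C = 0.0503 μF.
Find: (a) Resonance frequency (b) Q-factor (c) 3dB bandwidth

Step 1 — Resonance: ω₀ = 1/√(LC) = 1/√(0.1·5.03e-08) = 1.41e+04 rad/s.
Step 2 — f₀ = ω₀/(2π) = 2244 Hz.
Step 3 — Parallel Q: Q = R/(ω₀L) = 10/(1.41e+04·0.1) = 0.007092.
Step 4 — Bandwidth: Δω = ω₀/Q = 1.988e+06 rad/s; BW = Δω/(2π) = 3.164e+05 Hz.

(a) f₀ = 2244 Hz  (b) Q = 0.007092  (c) BW = 3.164e+05 Hz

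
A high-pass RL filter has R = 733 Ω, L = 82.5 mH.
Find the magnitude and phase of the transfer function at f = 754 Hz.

Step 1 — Angular frequency: ω = 2π·754 = 4738 rad/s.
Step 2 — Transfer function: H(jω) = jωL/(R + jωL).
Step 3 — Numerator jωL = j·390.8; denominator R + jωL = 733 + j390.8.
Step 4 — H = 0.2214 + j0.4152.
Step 5 — Magnitude: |H| = 0.4705 (-6.5 dB); phase: φ = 61.9°.

|H| = 0.4705 (-6.5 dB), φ = 61.9°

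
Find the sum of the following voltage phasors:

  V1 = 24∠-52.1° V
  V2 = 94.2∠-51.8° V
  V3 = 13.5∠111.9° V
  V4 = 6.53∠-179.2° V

Step 1 — Convert each phasor to rectangular form:
  V1 = 24·(cos(-52.1°) + j·sin(-52.1°)) = 14.74 - j18.94 V
  V2 = 94.2·(cos(-51.8°) + j·sin(-51.8°)) = 58.25 - j74.03 V
  V3 = 13.5·(cos(111.9°) + j·sin(111.9°)) = -5.035 + j12.53 V
  V4 = 6.53·(cos(-179.2°) + j·sin(-179.2°)) = -6.529 - j0.09117 V
Step 2 — Sum components: V_total = 61.43 - j80.53 V.
Step 3 — Convert to polar: |V_total| = 101.3 V, ∠V_total = -52.7°.

V_total = 101.3∠-52.7° V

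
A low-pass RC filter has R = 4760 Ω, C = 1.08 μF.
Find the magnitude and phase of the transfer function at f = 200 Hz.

Step 1 — Angular frequency: ω = 2π·200 = 1257 rad/s.
Step 2 — Transfer function: H(jω) = 1/(1 + jωRC).
Step 3 — Denominator: 1 + jωRC = 1 + j·1257·4760·1.08e-06 = 1 + j6.46.
Step 4 — H = 0.0234 - j0.1512.
Step 5 — Magnitude: |H| = 0.153 (-16.3 dB); phase: φ = -81.2°.

|H| = 0.153 (-16.3 dB), φ = -81.2°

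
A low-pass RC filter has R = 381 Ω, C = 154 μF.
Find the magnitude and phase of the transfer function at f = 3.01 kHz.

Step 1 — Angular frequency: ω = 2π·3010 = 1.891e+04 rad/s.
Step 2 — Transfer function: H(jω) = 1/(1 + jωRC).
Step 3 — Denominator: 1 + jωRC = 1 + j·1.891e+04·381·0.000154 = 1 + j1110.
Step 4 — H = 8.121e-07 - j0.0009012.
Step 5 — Magnitude: |H| = 0.0009012 (-60.9 dB); phase: φ = -89.9°.

|H| = 0.0009012 (-60.9 dB), φ = -89.9°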